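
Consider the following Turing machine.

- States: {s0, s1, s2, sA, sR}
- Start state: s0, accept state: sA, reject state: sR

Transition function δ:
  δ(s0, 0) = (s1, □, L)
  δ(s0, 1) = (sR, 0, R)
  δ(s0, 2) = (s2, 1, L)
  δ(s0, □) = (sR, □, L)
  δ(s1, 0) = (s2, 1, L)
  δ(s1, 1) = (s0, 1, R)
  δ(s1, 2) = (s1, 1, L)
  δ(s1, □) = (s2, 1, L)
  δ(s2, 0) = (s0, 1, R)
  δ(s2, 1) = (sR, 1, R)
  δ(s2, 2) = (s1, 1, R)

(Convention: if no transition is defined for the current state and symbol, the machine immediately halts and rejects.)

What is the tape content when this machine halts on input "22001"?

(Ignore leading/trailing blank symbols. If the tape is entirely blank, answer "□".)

Execution trace:
Initial: [s0]22001
Step 1: δ(s0, 2) = (s2, 1, L) → [s2]□12001

No transition is defined for δ(s2, □). By convention the machine halts and rejects.

Final tape (ignoring leading/trailing blanks): 12001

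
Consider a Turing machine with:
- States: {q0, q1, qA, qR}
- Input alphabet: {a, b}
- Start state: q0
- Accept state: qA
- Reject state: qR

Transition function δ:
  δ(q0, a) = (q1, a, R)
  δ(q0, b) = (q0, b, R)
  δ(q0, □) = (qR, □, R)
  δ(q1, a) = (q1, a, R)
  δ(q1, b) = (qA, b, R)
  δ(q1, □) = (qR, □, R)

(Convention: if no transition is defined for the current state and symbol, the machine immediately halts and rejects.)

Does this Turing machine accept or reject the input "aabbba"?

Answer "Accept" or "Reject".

Execution trace:
Initial: [q0]aabbba
Step 1: δ(q0, a) = (q1, a, R) → a[q1]abbba
Step 2: δ(q1, a) = (q1, a, R) → aa[q1]bbba
Step 3: δ(q1, b) = (qA, b, R) → aab[qA]bba

The machine reaches the accept state qA and halts.

Answer: Accept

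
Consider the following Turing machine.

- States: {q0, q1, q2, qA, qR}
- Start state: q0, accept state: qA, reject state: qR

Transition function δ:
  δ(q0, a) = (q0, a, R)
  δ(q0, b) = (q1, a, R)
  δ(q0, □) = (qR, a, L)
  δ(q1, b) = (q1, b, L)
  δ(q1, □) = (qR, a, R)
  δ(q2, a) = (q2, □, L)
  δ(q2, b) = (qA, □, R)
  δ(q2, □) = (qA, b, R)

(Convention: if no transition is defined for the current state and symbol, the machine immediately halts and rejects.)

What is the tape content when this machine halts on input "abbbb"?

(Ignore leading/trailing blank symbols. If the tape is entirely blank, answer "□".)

Execution trace:
Initial: [q0]abbbb
Step 1: δ(q0, a) = (q0, a, R) → a[q0]bbbb
Step 2: δ(q0, b) = (q1, a, R) → aa[q1]bbb
Step 3: δ(q1, b) = (q1, b, L) → a[q1]abbb

No transition is defined for δ(q1, a). By convention the machine halts and rejects.

Final tape (ignoring leading/trailing blanks): aabbb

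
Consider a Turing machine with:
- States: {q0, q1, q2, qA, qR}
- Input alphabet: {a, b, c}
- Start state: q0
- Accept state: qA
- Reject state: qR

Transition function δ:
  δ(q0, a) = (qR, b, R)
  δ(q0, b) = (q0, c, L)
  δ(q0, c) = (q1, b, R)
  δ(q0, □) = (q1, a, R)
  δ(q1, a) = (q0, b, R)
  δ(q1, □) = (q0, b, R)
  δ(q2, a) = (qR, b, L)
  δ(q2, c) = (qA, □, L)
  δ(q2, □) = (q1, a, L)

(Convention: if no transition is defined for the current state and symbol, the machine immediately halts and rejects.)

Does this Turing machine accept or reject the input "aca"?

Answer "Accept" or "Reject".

Execution trace:
Initial: [q0]aca
Step 1: δ(q0, a) = (qR, b, R) → b[qR]ca

The machine reaches the reject state qR and halts.

Answer: Reject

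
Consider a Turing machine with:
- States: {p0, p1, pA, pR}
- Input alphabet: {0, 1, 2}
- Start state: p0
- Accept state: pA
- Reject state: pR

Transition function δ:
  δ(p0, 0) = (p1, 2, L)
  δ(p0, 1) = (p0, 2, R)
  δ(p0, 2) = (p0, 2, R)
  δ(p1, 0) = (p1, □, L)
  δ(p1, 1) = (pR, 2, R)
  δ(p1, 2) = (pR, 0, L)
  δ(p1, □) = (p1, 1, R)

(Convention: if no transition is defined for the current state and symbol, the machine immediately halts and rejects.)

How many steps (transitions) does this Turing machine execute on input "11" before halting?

Execution trace:
Initial: [p0]11
Step 1: δ(p0, 1) = (p0, 2, R) → 2[p0]1
Step 2: δ(p0, 1) = (p0, 2, R) → 22[p0]□

No transition is defined for δ(p0, □). By convention the machine halts and rejects.

The machine executed 2 steps before halting.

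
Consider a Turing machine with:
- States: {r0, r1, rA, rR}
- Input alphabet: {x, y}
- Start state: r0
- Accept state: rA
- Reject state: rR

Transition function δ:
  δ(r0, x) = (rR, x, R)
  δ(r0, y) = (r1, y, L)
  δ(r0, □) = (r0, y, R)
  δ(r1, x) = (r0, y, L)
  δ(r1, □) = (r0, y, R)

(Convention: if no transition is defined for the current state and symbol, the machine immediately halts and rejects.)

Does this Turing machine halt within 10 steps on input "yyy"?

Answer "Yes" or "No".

Execution trace:
Initial: [r0]yyy
Step 1: δ(r0, y) = (r1, y, L) → [r1]□yyy
Step 2: δ(r1, □) = (r0, y, R) → y[r0]yyy
Step 3: δ(r0, y) = (r1, y, L) → [r1]yyyy

No transition is defined for δ(r1, y). By convention the machine halts and rejects.
The machine halted after 3 steps (within the 10-step bound).

Answer: Yes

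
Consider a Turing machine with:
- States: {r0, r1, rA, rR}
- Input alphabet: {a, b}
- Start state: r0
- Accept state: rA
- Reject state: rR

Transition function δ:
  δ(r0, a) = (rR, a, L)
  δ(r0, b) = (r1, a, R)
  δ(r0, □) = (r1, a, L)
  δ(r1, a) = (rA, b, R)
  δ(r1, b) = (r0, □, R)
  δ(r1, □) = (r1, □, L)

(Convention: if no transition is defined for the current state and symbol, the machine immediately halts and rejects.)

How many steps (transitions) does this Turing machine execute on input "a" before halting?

Execution trace:
Initial: [r0]a
Step 1: δ(r0, a) = (rR, a, L) → [rR]□a

The machine reaches the reject state rR and halts.

The machine executed 1 step before halting.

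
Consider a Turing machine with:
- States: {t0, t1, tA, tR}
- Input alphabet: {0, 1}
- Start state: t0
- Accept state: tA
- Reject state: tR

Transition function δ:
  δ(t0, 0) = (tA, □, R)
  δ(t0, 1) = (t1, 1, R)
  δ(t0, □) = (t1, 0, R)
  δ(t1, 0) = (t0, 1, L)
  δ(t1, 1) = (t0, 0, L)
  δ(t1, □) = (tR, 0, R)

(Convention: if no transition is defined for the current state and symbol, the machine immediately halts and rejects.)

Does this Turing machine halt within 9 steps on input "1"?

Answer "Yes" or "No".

Execution trace:
Initial: [t0]1
Step 1: δ(t0, 1) = (t1, 1, R) → 1[t1]□
Step 2: δ(t1, □) = (tR, 0, R) → 10[tR]□

The machine reaches the reject state tR and halts.
The machine halted after 2 steps (within the 9-step bound).

Answer: Yes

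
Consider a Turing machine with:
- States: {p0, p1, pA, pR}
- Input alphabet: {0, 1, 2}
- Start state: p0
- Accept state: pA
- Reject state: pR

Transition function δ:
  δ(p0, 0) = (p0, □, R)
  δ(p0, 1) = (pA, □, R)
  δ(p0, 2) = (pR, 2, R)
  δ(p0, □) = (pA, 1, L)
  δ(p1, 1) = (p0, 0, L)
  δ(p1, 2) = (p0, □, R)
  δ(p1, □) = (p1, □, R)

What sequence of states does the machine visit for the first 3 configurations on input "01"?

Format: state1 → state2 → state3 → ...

Execution trace:
Initial: [p0]01
Step 1: δ(p0, 0) = (p0, □, R) → □[p0]1
Step 2: δ(p0, 1) = (pA, □, R) → □□[pA]□

The machine reaches the accept state pA and halts.

State sequence: p0 → p0 → pA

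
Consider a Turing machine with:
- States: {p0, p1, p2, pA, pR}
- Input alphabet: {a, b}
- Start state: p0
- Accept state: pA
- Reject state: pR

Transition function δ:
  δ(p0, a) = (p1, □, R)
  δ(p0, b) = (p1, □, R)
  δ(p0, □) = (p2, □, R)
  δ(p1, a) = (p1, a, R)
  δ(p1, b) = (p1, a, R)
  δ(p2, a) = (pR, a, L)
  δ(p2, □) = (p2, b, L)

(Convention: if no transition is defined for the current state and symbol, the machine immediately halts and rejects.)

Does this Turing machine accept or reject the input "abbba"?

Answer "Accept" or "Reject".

Execution trace:
Initial: [p0]abbba
Step 1: δ(p0, a) = (p1, □, R) → □[p1]bbba
Step 2: δ(p1, b) = (p1, a, R) → □a[p1]bba
Step 3: δ(p1, b) = (p1, a, R) → □aa[p1]ba
Step 4: δ(p1, b) = (p1, a, R) → □aaa[p1]a
Step 5: δ(p1, a) = (p1, a, R) → □aaaa[p1]□

No transition is defined for δ(p1, □). By convention the machine halts and rejects.

Answer: Reject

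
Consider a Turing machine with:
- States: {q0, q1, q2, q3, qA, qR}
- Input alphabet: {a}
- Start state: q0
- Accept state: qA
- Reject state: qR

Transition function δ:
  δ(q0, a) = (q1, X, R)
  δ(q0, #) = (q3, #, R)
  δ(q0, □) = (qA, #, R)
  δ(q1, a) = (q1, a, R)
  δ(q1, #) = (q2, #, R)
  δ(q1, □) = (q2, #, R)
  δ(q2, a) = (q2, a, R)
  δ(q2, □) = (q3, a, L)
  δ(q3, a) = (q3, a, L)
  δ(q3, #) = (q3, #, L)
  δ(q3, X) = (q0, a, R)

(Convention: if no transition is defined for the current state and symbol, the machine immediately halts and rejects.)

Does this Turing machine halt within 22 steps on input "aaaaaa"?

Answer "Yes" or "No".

Execution trace:
Initial: [q0]aaaaaa
Step 1: δ(q0, a) = (q1, X, R) → X[q1]aaaaa
Step 2: δ(q1, a) = (q1, a, R) → Xa[q1]aaaa
Step 3: δ(q1, a) = (q1, a, R) → Xaa[q1]aaa
Step 4: δ(q1, a) = (q1, a, R) → Xaaa[q1]aa
Step 5: δ(q1, a) = (q1, a, R) → Xaaaa[q1]a
Step 6: δ(q1, a) = (q1, a, R) → Xaaaaa[q1]□
Step 7: δ(q1, □) = (q2, #, R) → Xaaaaa#[q2]□
Step 8: δ(q2, □) = (q3, a, L) → Xaaaaa[q3]#a
Step 9: δ(q3, #) = (q3, #, L) → Xaaaa[q3]a#a
Step 10: δ(q3, a) = (q3, a, L) → Xaaa[q3]aa#a
Step 11: δ(q3, a) = (q3, a, L) → Xaa[q3]aaa#a
Step 12: δ(q3, a) = (q3, a, L) → Xa[q3]aaaa#a
Step 13: δ(q3, a) = (q3, a, L) → X[q3]aaaaa#a
Step 14: δ(q3, a) = (q3, a, L) → [q3]Xaaaaa#a
Step 15: δ(q3, X) = (q0, a, R) → a[q0]aaaaa#a
Step 16: δ(q0, a) = (q1, X, R) → aX[q1]aaaa#a
Step 17: δ(q1, a) = (q1, a, R) → aXa[q1]aaa#a
Step 18: δ(q1, a) = (q1, a, R) → aXaa[q1]aa#a
Step 19: δ(q1, a) = (q1, a, R) → aXaaa[q1]a#a
Step 20: δ(q1, a) = (q1, a, R) → aXaaaa[q1]#a
Step 21: δ(q1, #) = (q2, #, R) → aXaaaa#[q2]a
Step 22: δ(q2, a) = (q2, a, R) → aXaaaa#a[q2]□

The machine has not reached a halting state after 22 steps.
The machine did not halt within the 22-step bound.

Answer: No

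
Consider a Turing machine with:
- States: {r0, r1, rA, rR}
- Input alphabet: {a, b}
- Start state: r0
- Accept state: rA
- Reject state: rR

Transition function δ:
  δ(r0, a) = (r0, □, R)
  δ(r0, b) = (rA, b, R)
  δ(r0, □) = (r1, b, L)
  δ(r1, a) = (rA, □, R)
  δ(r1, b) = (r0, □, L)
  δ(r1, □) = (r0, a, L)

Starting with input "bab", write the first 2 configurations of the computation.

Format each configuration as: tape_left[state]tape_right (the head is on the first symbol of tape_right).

Transitions applied:
Step 1: δ(r0, b) = (rA, b, R)

The first 2 configurations are:
[r0]bab ⊢ b[rA]ab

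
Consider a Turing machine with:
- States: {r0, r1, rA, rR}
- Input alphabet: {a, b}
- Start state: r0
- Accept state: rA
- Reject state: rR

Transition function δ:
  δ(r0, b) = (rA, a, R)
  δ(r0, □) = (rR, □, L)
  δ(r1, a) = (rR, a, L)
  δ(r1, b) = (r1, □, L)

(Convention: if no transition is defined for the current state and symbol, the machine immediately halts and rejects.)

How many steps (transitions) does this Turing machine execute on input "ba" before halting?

Execution trace:
Initial: [r0]ba
Step 1: δ(r0, b) = (rA, a, R) → a[rA]a

The machine reaches the accept state rA and halts.

The machine executed 1 step before halting.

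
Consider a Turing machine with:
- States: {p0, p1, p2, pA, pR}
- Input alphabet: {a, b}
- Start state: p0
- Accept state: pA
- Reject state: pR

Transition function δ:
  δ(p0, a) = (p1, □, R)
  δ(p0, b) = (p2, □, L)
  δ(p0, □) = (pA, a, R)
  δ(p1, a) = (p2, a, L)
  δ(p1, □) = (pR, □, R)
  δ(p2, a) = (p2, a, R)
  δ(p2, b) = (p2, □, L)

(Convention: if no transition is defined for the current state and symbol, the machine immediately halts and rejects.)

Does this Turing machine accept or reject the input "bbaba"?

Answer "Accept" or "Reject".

Execution trace:
Initial: [p0]bbaba
Step 1: δ(p0, b) = (p2, □, L) → [p2]□□baba

No transition is defined for δ(p2, □). By convention the machine halts and rejects.

Answer: Reject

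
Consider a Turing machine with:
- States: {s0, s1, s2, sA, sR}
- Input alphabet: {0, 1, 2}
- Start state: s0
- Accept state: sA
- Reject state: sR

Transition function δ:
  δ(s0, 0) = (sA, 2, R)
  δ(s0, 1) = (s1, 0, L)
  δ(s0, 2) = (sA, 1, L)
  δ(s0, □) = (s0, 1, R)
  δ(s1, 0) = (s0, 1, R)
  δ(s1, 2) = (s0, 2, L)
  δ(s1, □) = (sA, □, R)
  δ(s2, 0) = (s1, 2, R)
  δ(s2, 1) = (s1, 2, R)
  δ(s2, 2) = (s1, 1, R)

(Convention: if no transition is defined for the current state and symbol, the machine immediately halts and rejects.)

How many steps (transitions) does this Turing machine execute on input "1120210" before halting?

Execution trace:
Initial: [s0]1120210
Step 1: δ(s0, 1) = (s1, 0, L) → [s1]□0120210
Step 2: δ(s1, □) = (sA, □, R) → □[sA]0120210

The machine reaches the accept state sA and halts.

The machine executed 2 steps before halting.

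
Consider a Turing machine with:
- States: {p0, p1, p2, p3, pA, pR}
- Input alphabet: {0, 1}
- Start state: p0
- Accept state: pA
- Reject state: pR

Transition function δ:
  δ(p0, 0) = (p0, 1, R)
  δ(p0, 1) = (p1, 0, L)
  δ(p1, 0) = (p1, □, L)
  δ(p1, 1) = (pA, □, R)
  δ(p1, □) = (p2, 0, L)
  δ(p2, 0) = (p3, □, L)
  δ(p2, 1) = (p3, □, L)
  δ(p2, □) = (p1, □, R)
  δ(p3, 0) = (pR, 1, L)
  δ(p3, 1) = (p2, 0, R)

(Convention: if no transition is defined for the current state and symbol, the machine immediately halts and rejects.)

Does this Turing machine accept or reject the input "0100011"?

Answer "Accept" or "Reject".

Execution trace:
Initial: [p0]0100011
Step 1: δ(p0, 0) = (p0, 1, R) → 1[p0]100011
Step 2: δ(p0, 1) = (p1, 0, L) → [p1]1000011
Step 3: δ(p1, 1) = (pA, □, R) → □[pA]000011

The machine reaches the accept state pA and halts.

Answer: Accept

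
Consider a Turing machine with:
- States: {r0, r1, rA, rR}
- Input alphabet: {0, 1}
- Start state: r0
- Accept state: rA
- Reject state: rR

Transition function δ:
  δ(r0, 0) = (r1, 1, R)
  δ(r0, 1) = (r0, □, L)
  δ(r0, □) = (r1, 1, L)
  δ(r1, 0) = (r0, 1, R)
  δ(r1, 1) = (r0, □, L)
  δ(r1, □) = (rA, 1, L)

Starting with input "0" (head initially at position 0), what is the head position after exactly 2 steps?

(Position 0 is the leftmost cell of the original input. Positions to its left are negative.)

Execution trace (head position shown):
Step 0: [r0]0  (head at position 0)
Step 1: move right → 1[r1]□  (head at position 1)
Step 2: move left → [rA]11  (head at position 0)

After 2 steps, the head is at position 0.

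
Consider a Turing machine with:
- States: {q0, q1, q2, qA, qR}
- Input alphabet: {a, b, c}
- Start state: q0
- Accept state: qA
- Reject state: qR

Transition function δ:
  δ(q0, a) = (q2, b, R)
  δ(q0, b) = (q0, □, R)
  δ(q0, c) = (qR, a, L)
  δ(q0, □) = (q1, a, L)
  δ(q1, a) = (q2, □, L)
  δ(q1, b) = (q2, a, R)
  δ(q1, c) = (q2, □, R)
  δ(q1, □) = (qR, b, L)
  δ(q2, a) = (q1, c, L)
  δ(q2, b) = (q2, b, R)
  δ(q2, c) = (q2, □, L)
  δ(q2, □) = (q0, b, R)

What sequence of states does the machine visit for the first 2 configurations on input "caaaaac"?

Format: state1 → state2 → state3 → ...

Execution trace:
Initial: [q0]caaaaac
Step 1: δ(q0, c) = (qR, a, L) → [qR]□aaaaaac

The machine reaches the reject state qR and halts.

State sequence: q0 → qR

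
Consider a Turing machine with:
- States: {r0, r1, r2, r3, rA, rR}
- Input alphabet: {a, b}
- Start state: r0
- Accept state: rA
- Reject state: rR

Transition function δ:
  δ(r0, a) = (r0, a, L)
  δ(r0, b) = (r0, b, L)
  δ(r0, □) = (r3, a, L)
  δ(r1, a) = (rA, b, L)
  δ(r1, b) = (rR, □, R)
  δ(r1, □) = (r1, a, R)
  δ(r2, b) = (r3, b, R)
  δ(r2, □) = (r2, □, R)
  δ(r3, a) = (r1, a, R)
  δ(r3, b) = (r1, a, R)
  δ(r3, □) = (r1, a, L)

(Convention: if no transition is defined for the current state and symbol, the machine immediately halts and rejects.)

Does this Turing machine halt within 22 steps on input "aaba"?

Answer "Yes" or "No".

Execution trace:
Initial: [r0]aaba
Step 1: δ(r0, a) = (r0, a, L) → [r0]□aaba
Step 2: δ(r0, □) = (r3, a, L) → [r3]□aaaba
Step 3: δ(r3, □) = (r1, a, L) → [r1]□aaaaba
Step 4: δ(r1, □) = (r1, a, R) → a[r1]aaaaba
Step 5: δ(r1, a) = (rA, b, L) → [rA]abaaaba

The machine reaches the accept state rA and halts.
The machine halted after 5 steps (within the 22-step bound).

Answer: Yes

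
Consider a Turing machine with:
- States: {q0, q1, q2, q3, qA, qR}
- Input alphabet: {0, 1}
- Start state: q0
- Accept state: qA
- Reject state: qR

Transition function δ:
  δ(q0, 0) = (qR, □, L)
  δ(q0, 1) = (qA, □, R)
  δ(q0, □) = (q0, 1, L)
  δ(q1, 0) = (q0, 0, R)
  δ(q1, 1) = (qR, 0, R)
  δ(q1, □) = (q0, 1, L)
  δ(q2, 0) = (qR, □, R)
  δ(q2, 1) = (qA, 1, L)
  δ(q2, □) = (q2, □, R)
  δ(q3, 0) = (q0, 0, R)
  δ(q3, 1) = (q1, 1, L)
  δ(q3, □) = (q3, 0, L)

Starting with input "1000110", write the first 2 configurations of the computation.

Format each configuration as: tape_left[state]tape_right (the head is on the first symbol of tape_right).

Transitions applied:
Step 1: δ(q0, 1) = (qA, □, R)

The first 2 configurations are:
[q0]1000110 ⊢ □[qA]000110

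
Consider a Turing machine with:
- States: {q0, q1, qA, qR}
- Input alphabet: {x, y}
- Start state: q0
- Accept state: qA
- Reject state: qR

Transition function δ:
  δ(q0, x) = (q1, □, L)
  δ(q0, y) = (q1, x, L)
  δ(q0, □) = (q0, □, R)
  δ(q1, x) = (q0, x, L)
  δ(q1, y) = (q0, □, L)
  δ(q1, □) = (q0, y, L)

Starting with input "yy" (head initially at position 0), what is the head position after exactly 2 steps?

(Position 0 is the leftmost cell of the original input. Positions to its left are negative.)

Execution trace (head position shown):
Step 0: [q0]yy  (head at position 0)
Step 1: move left → [q1]□xy  (head at position -1)
Step 2: move left → [q0]□yxy  (head at position -2)

After 2 steps, the head is at position -2.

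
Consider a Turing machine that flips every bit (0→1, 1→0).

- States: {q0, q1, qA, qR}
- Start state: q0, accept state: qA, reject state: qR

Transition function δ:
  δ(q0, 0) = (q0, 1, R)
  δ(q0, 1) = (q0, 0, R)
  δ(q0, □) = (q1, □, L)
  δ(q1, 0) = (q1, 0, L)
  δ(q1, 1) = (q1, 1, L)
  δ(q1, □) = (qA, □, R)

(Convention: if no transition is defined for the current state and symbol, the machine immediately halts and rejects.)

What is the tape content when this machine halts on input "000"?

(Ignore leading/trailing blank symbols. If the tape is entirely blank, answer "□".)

Execution trace:
Initial: [q0]000
Step 1: δ(q0, 0) = (q0, 1, R) → 1[q0]00
Step 2: δ(q0, 0) = (q0, 1, R) → 11[q0]0
Step 3: δ(q0, 0) = (q0, 1, R) → 111[q0]□
Step 4: δ(q0, □) = (q1, □, L) → 11[q1]1□
Step 5: δ(q1, 1) = (q1, 1, L) → 1[q1]11□
Step 6: δ(q1, 1) = (q1, 1, L) → [q1]111□
Step 7: δ(q1, 1) = (q1, 1, L) → [q1]□111□
Step 8: δ(q1, □) = (qA, □, R) → □[qA]111□

The machine reaches the accept state qA and halts.

Final tape (ignoring leading/trailing blanks): 111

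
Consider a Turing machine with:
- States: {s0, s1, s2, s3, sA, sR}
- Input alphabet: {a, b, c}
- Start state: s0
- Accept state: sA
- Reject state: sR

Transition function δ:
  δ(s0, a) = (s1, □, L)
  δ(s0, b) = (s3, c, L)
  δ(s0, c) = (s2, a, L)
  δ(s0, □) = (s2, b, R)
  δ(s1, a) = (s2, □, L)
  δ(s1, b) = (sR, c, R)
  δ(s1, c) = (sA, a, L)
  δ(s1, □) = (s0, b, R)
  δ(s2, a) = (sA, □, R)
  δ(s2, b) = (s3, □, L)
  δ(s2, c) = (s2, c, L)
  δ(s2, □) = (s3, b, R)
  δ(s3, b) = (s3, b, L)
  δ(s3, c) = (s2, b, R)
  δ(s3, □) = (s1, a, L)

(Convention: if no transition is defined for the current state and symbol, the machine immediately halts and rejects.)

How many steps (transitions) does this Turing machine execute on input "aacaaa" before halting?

Execution trace:
Initial: [s0]aacaaa
Step 1: δ(s0, a) = (s1, □, L) → [s1]□□acaaa
Step 2: δ(s1, □) = (s0, b, R) → b[s0]□acaaa
Step 3: δ(s0, □) = (s2, b, R) → bb[s2]acaaa
Step 4: δ(s2, a) = (sA, □, R) → bb□[sA]caaa

The machine reaches the accept state sA and halts.

The machine executed 4 steps before halting.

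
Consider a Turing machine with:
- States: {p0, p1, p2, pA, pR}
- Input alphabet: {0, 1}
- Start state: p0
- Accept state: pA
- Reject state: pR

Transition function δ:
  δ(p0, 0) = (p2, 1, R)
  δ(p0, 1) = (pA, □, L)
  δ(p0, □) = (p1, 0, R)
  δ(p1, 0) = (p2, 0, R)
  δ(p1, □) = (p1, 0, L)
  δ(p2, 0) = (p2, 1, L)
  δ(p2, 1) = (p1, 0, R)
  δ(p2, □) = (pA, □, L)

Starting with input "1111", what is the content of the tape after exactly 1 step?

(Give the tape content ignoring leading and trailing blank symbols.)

Execution trace:
Initial: [p0]1111
Step 1: δ(p0, 1) = (pA, □, L) → [pA]□□111

The machine reaches the accept state pA and halts.

After 1 step, the tape (ignoring leading/trailing blanks) is: 111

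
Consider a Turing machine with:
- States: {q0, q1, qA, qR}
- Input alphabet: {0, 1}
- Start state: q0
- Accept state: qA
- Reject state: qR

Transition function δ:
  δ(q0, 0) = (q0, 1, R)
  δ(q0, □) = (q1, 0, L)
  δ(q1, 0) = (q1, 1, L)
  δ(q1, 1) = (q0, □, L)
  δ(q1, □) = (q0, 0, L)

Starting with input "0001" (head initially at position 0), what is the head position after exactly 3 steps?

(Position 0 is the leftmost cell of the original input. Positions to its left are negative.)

Execution trace (head position shown):
Step 0: [q0]0001  (head at position 0)
Step 1: move right → 1[q0]001  (head at position 1)
Step 2: move right → 11[q0]01  (head at position 2)
Step 3: move right → 111[q0]1  (head at position 3)

After 3 steps, the head is at position 3.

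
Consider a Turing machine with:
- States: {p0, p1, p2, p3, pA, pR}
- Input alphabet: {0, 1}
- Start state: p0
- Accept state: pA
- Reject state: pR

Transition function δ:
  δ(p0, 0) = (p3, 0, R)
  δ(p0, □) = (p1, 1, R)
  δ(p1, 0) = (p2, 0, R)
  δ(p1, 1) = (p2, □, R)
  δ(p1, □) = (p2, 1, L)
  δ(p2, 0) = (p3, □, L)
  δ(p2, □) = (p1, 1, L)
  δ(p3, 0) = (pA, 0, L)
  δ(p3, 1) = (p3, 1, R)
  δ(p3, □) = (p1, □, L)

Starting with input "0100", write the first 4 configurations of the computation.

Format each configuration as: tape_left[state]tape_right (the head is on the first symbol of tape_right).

Transitions applied:
Step 1: δ(p0, 0) = (p3, 0, R)
Step 2: δ(p3, 1) = (p3, 1, R)
Step 3: δ(p3, 0) = (pA, 0, L)

The first 4 configurations are:
[p0]0100 ⊢ 0[p3]100 ⊢ 01[p3]00 ⊢ 0[pA]100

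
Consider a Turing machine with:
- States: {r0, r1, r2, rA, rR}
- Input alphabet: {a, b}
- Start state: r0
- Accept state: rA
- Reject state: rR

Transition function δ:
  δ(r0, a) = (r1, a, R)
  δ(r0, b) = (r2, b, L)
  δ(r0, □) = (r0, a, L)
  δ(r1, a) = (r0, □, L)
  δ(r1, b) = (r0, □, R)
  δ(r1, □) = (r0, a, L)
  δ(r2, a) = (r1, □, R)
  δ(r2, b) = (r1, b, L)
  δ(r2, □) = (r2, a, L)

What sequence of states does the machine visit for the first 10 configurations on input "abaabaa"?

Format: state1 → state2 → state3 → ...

Execution trace:
Initial: [r0]abaabaa
Step 1: δ(r0, a) = (r1, a, R) → a[r1]baabaa
Step 2: δ(r1, b) = (r0, □, R) → a□[r0]aabaa
Step 3: δ(r0, a) = (r1, a, R) → a□a[r1]abaa
Step 4: δ(r1, a) = (r0, □, L) → a□[r0]a□baa
Step 5: δ(r0, a) = (r1, a, R) → a□a[r1]□baa
Step 6: δ(r1, □) = (r0, a, L) → a□[r0]aabaa
Step 7: δ(r0, a) = (r1, a, R) → a□a[r1]abaa
Step 8: δ(r1, a) = (r0, □, L) → a□[r0]a□baa
Step 9: δ(r0, a) = (r1, a, R) → a□a[r1]□baa

State sequence: r0 → r1 → r0 → r1 → r0 → r1 → r0 → r1 → r0 → r1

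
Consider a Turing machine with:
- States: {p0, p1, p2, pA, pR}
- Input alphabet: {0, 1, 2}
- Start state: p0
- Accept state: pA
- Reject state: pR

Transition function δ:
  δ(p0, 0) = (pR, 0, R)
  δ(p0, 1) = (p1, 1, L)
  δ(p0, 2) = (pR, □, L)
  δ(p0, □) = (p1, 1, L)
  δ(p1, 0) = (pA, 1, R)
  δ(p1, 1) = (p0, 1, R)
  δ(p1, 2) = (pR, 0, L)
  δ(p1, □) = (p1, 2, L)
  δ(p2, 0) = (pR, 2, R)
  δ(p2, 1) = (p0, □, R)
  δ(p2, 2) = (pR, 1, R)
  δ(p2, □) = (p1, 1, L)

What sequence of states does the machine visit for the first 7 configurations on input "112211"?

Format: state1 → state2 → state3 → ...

Execution trace:
Initial: [p0]112211
Step 1: δ(p0, 1) = (p1, 1, L) → [p1]□112211
Step 2: δ(p1, □) = (p1, 2, L) → [p1]□2112211
Step 3: δ(p1, □) = (p1, 2, L) → [p1]□22112211
Step 4: δ(p1, □) = (p1, 2, L) → [p1]□222112211
Step 5: δ(p1, □) = (p1, 2, L) → [p1]□2222112211
Step 6: δ(p1, □) = (p1, 2, L) → [p1]□22222112211

State sequence: p0 → p1 → p1 → p1 → p1 → p1 → p1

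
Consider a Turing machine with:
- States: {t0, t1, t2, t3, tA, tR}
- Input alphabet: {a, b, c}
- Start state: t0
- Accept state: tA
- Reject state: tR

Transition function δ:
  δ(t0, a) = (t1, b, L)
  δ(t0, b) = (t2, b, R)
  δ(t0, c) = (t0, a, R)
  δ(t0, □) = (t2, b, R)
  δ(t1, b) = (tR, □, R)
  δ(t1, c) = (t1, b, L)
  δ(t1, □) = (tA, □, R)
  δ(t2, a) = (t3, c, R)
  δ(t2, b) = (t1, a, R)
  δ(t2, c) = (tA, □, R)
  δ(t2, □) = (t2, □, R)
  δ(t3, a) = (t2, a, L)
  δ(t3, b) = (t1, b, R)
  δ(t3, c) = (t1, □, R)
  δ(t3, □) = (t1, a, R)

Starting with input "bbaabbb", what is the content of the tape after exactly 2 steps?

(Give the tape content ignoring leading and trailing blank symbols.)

Execution trace:
Initial: [t0]bbaabbb
Step 1: δ(t0, b) = (t2, b, R) → b[t2]baabbb
Step 2: δ(t2, b) = (t1, a, R) → ba[t1]aabbb

No transition is defined for δ(t1, a). By convention the machine halts and rejects.

After 2 steps, the tape (ignoring leading/trailing blanks) is: baaabbb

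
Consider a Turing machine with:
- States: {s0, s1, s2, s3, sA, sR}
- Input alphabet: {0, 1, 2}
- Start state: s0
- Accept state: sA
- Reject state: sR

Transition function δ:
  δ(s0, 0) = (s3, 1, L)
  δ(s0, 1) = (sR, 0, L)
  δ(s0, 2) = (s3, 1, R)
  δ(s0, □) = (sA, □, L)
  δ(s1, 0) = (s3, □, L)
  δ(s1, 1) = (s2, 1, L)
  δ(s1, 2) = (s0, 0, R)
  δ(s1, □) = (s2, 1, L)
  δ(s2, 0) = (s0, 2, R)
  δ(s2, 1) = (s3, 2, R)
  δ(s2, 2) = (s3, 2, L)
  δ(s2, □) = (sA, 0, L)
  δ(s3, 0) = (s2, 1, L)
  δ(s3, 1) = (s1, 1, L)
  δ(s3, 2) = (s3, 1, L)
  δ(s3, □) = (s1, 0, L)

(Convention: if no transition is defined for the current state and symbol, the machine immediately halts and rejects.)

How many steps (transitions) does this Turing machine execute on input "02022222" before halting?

Execution trace:
Initial: [s0]02022222
Step 1: δ(s0, 0) = (s3, 1, L) → [s3]□12022222
Step 2: δ(s3, □) = (s1, 0, L) → [s1]□012022222
Step 3: δ(s1, □) = (s2, 1, L) → [s2]□1012022222
Step 4: δ(s2, □) = (sA, 0, L) → [sA]□01012022222

The machine reaches the accept state sA and halts.

The machine executed 4 steps before halting.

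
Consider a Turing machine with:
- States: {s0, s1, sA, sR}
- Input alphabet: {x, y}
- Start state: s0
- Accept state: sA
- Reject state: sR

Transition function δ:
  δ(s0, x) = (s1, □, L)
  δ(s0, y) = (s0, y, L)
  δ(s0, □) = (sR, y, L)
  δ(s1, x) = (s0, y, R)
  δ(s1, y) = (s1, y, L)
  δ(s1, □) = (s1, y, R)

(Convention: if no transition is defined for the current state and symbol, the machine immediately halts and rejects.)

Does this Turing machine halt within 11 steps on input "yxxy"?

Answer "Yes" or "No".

Execution trace:
Initial: [s0]yxxy
Step 1: δ(s0, y) = (s0, y, L) → [s0]□yxxy
Step 2: δ(s0, □) = (sR, y, L) → [sR]□yyxxy

The machine reaches the reject state sR and halts.
The machine halted after 2 steps (within the 11-step bound).

Answer: Yes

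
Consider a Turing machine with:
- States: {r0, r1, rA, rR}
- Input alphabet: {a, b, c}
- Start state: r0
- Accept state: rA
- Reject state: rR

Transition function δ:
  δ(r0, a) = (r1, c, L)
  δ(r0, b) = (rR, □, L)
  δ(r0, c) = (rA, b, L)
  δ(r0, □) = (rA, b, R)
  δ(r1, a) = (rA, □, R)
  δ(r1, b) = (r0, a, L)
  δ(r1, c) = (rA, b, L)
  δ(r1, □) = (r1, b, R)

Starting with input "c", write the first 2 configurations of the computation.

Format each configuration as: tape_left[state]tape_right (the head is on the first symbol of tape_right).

Transitions applied:
Step 1: δ(r0, c) = (rA, b, L)

The first 2 configurations are:
[r0]c ⊢ [rA]□b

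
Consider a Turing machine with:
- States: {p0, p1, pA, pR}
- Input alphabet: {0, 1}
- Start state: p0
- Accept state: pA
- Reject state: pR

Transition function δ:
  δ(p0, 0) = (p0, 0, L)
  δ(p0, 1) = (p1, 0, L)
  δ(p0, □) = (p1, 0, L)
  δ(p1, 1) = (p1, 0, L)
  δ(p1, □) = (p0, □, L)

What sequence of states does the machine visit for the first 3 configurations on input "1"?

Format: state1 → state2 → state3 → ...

Execution trace:
Initial: [p0]1
Step 1: δ(p0, 1) = (p1, 0, L) → [p1]□0
Step 2: δ(p1, □) = (p0, □, L) → [p0]□□0

State sequence: p0 → p1 → p0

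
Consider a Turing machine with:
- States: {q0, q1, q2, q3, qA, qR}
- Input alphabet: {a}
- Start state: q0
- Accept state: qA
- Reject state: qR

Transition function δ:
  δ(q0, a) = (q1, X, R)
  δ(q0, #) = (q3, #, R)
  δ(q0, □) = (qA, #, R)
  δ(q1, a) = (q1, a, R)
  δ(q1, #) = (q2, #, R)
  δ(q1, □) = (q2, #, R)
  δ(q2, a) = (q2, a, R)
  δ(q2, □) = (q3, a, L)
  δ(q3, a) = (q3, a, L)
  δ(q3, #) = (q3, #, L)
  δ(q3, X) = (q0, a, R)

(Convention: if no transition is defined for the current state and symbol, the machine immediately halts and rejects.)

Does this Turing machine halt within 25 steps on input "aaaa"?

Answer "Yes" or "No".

Execution trace:
Initial: [q0]aaaa
Step 1: δ(q0, a) = (q1, X, R) → X[q1]aaa
Step 2: δ(q1, a) = (q1, a, R) → Xa[q1]aa
Step 3: δ(q1, a) = (q1, a, R) → Xaa[q1]a
Step 4: δ(q1, a) = (q1, a, R) → Xaaa[q1]□
Step 5: δ(q1, □) = (q2, #, R) → Xaaa#[q2]□
Step 6: δ(q2, □) = (q3, a, L) → Xaaa[q3]#a
Step 7: δ(q3, #) = (q3, #, L) → Xaa[q3]a#a
Step 8: δ(q3, a) = (q3, a, L) → Xa[q3]aa#a
Step 9: δ(q3, a) = (q3, a, L) → X[q3]aaa#a
Step 10: δ(q3, a) = (q3, a, L) → [q3]Xaaa#a
Step 11: δ(q3, X) = (q0, a, R) → a[q0]aaa#a
Step 12: δ(q0, a) = (q1, X, R) → aX[q1]aa#a
Step 13: δ(q1, a) = (q1, a, R) → aXa[q1]a#a
Step 14: δ(q1, a) = (q1, a, R) → aXaa[q1]#a
Step 15: δ(q1, #) = (q2, #, R) → aXaa#[q2]a
Step 16: δ(q2, a) = (q2, a, R) → aXaa#a[q2]□
Step 17: δ(q2, □) = (q3, a, L) → aXaa#[q3]aa
Step 18: δ(q3, a) = (q3, a, L) → aXaa[q3]#aa
Step 19: δ(q3, #) = (q3, #, L) → aXa[q3]a#aa
Step 20: δ(q3, a) = (q3, a, L) → aX[q3]aa#aa
Step 21: δ(q3, a) = (q3, a, L) → a[q3]Xaa#aa
Step 22: δ(q3, X) = (q0, a, R) → aa[q0]aa#aa
Step 23: δ(q0, a) = (q1, X, R) → aaX[q1]a#aa
Step 24: δ(q1, a) = (q1, a, R) → aaXa[q1]#aa
Step 25: δ(q1, #) = (q2, #, R) → aaXa#[q2]aa

The machine has not reached a halting state after 25 steps.
The machine did not halt within the 25-step bound.

Answer: No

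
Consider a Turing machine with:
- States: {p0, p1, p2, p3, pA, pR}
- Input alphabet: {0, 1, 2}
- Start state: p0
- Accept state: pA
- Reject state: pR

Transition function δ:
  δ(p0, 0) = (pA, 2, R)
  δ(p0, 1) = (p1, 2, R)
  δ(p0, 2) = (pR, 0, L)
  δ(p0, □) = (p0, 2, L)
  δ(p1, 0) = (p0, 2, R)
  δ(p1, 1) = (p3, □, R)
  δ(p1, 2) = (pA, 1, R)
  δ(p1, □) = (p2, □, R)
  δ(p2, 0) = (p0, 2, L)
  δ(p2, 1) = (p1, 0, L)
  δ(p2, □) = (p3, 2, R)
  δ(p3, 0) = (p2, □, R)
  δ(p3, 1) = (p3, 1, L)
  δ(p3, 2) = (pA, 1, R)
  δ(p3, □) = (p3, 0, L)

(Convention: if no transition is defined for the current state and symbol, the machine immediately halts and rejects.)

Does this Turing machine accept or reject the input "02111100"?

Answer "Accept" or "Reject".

Execution trace:
Initial: [p0]02111100
Step 1: δ(p0, 0) = (pA, 2, R) → 2[pA]2111100

The machine reaches the accept state pA and halts.

Answer: Accept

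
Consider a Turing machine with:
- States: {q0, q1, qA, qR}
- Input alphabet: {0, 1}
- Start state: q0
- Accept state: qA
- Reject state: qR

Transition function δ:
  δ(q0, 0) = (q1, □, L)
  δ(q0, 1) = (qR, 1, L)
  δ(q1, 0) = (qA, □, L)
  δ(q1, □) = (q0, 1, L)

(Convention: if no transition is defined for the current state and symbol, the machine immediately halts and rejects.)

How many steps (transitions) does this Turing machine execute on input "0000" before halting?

Execution trace:
Initial: [q0]0000
Step 1: δ(q0, 0) = (q1, □, L) → [q1]□□000
Step 2: δ(q1, □) = (q0, 1, L) → [q0]□1□000

No transition is defined for δ(q0, □). By convention the machine halts and rejects.

The machine executed 2 steps before halting.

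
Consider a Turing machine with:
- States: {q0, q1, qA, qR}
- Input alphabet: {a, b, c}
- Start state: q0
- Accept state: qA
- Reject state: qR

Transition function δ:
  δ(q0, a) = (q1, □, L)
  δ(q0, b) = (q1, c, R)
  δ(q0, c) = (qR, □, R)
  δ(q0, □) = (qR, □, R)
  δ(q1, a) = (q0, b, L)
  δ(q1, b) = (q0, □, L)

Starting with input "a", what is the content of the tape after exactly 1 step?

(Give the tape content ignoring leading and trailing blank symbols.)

Execution trace:
Initial: [q0]a
Step 1: δ(q0, a) = (q1, □, L) → [q1]□□

No transition is defined for δ(q1, □). By convention the machine halts and rejects.

After 1 step, the tape (ignoring leading/trailing blanks) is: □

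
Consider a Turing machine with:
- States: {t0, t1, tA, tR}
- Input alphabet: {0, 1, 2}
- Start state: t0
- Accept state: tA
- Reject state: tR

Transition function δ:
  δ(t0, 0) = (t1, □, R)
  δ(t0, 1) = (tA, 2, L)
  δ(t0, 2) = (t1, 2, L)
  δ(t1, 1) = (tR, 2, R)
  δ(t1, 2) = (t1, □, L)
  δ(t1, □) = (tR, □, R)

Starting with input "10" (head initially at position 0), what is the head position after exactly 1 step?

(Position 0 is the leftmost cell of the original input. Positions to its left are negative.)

Execution trace (head position shown):
Step 0: [t0]10  (head at position 0)
Step 1: move left → [tA]□20  (head at position -1)

After 1 step, the head is at position -1.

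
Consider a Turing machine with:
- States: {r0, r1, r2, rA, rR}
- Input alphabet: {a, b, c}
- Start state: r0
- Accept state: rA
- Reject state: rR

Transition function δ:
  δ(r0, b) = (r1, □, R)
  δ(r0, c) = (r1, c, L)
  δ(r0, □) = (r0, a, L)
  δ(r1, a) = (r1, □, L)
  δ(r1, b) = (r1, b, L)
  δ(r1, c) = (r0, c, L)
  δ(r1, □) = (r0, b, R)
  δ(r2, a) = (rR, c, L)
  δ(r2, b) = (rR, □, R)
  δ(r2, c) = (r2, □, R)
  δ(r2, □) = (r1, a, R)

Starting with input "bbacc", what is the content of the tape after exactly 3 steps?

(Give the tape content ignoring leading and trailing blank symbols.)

Execution trace:
Initial: [r0]bbacc
Step 1: δ(r0, b) = (r1, □, R) → □[r1]bacc
Step 2: δ(r1, b) = (r1, b, L) → [r1]□bacc
Step 3: δ(r1, □) = (r0, b, R) → b[r0]bacc

After 3 steps, the tape (ignoring leading/trailing blanks) is: bbacc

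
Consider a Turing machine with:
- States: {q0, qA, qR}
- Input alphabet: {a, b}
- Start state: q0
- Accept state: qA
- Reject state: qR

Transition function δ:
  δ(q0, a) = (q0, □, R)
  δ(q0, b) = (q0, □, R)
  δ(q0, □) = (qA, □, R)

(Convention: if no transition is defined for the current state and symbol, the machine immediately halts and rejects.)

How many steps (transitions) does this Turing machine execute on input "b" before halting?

Execution trace:
Initial: [q0]b
Step 1: δ(q0, b) = (q0, □, R) → □[q0]□
Step 2: δ(q0, □) = (qA, □, R) → □□[qA]□

The machine reaches the accept state qA and halts.

The machine executed 2 steps before halting.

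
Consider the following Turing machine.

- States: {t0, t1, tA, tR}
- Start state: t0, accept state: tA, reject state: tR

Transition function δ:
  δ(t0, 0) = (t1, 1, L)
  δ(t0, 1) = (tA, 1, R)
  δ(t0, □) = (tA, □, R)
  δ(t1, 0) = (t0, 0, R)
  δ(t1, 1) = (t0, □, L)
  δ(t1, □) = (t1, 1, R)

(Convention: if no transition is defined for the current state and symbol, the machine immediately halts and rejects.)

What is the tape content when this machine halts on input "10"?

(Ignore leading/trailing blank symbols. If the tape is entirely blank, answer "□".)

Execution trace:
Initial: [t0]10
Step 1: δ(t0, 1) = (tA, 1, R) → 1[tA]0

The machine reaches the accept state tA and halts.

Final tape (ignoring leading/trailing blanks): 10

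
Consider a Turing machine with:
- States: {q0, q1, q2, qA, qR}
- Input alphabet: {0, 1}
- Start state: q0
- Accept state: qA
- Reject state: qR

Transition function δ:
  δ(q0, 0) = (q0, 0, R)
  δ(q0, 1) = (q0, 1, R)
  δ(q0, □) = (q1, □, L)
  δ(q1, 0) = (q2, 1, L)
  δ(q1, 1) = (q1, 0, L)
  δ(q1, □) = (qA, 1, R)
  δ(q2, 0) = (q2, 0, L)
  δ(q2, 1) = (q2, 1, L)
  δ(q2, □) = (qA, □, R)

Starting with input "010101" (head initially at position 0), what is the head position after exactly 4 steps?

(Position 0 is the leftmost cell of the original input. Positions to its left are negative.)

Execution trace (head position shown):
Step 0: [q0]010101  (head at position 0)
Step 1: move right → 0[q0]10101  (head at position 1)
Step 2: move right → 01[q0]0101  (head at position 2)
Step 3: move right → 010[q0]101  (head at position 3)
Step 4: move right → 0101[q0]01  (head at position 4)

After 4 steps, the head is at position 4.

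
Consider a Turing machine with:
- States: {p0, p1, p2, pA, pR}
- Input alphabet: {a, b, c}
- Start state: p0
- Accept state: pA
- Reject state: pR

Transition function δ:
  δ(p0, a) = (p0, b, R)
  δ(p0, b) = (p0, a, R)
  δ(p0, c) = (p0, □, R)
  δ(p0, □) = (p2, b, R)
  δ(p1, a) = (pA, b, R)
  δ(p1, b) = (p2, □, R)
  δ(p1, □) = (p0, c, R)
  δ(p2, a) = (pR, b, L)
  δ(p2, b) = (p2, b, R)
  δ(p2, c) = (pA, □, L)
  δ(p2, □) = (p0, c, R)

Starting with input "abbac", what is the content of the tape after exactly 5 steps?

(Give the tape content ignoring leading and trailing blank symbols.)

Execution trace:
Initial: [p0]abbac
Step 1: δ(p0, a) = (p0, b, R) → b[p0]bbac
Step 2: δ(p0, b) = (p0, a, R) → ba[p0]bac
Step 3: δ(p0, b) = (p0, a, R) → baa[p0]ac
Step 4: δ(p0, a) = (p0, b, R) → baab[p0]c
Step 5: δ(p0, c) = (p0, □, R) → baab□[p0]□

After 5 steps, the tape (ignoring leading/trailing blanks) is: baab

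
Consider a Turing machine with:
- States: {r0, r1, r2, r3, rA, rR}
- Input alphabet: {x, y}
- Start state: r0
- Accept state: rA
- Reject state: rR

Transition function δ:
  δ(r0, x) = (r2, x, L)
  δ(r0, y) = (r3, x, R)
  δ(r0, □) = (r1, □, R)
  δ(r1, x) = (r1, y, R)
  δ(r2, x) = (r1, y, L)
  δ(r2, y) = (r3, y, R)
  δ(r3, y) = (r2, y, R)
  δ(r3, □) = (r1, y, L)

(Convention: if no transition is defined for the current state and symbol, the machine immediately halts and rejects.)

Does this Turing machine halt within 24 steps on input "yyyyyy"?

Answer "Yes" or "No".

Execution trace:
Initial: [r0]yyyyyy
Step 1: δ(r0, y) = (r3, x, R) → x[r3]yyyyy
Step 2: δ(r3, y) = (r2, y, R) → xy[r2]yyyy
Step 3: δ(r2, y) = (r3, y, R) → xyy[r3]yyy
Step 4: δ(r3, y) = (r2, y, R) → xyyy[r2]yy
Step 5: δ(r2, y) = (r3, y, R) → xyyyy[r3]y
Step 6: δ(r3, y) = (r2, y, R) → xyyyyy[r2]□

No transition is defined for δ(r2, □). By convention the machine halts and rejects.
The machine halted after 6 steps (within the 24-step bound).

Answer: Yes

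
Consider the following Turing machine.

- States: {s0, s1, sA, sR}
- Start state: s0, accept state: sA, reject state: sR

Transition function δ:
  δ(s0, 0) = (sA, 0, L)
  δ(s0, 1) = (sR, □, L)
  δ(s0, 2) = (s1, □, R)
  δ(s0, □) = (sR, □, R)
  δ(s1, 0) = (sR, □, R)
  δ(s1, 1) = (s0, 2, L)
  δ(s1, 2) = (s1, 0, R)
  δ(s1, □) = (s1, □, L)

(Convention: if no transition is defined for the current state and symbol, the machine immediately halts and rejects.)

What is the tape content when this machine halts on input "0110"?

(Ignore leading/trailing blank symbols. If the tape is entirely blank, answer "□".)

Execution trace:
Initial: [s0]0110
Step 1: δ(s0, 0) = (sA, 0, L) → [sA]□0110

The machine reaches the accept state sA and halts.

Final tape (ignoring leading/trailing blanks): 0110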